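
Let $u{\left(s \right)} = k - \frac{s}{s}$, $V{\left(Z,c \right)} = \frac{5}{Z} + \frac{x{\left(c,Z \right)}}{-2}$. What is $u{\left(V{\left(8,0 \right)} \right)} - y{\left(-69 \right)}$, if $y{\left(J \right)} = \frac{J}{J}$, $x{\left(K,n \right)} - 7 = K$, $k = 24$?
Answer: $22$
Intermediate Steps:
$x{\left(K,n \right)} = 7 + K$
$V{\left(Z,c \right)} = - \frac{7}{2} + \frac{5}{Z} - \frac{c}{2}$ ($V{\left(Z,c \right)} = \frac{5}{Z} + \frac{7 + c}{-2} = \frac{5}{Z} + \left(7 + c\right) \left(- \frac{1}{2}\right) = \frac{5}{Z} - \left(\frac{7}{2} + \frac{c}{2}\right) = - \frac{7}{2} + \frac{5}{Z} - \frac{c}{2}$)
$u{\left(s \right)} = 23$ ($u{\left(s \right)} = 24 - \frac{s}{s} = 24 - 1 = 23$)
$y{\left(J \right)} = 1$
$u{\left(V{\left(8,0 \right)} \right)} - y{\left(-69 \right)} = 23 - 1 = 22$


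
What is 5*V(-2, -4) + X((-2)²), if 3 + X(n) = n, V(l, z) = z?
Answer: -19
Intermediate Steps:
X(n) = -3 + n
5*V(-2, -4) + X((-2)²) = 5*(-4) + (-3 + (-2)²) = -20 + (-3 + 4) = -20 + 1 = -19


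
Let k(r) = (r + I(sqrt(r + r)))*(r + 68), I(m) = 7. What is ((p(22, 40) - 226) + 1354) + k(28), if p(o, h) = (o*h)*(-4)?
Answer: 968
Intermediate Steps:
p(o, h) = -4*h*o (p(o, h) = (h*o)*(-4) = -4*h*o)
k(r) = (7 + r)*(68 + r) (k(r) = (r + 7)*(r + 68) = (7 + r)*(68 + r))
((p(22, 40) - 226) + 1354) + k(28) = ((-4*40*22 - 226) + 1354) + (476 + 28**2 + 75*28) = ((-3520 - 226) + 1354) + (476 + 784 + 2100) = (-3746 + 1354) + 3360 = -2392 + 3360 = 968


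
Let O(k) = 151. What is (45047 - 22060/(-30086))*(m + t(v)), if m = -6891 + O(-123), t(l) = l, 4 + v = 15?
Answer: -4559927380179/15043 ≈ -3.0313e+8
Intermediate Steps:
v = 11 (v = -4 + 15 = 11)
m = -6740 (m = -6891 + 151 = -6740)
(45047 - 22060/(-30086))*(m + t(v)) = (45047 - 22060/(-30086))*(-6740 + 11) = (45047 - 22060*(-1/30086))*(-6729) = (45047 + 11030/15043)*(-6729) = (677653051/15043)*(-6729) = -4559927380179/15043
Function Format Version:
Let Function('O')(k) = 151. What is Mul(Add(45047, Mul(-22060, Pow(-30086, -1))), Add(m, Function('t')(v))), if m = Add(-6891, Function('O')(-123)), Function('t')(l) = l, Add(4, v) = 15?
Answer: Rational(-4559927380179, 15043) ≈ -3.0313e+8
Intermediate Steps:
v = 11 (v = Add(-4, 15) = 11)
m = -6740 (m = Add(-6891, 151) = -6740)
Mul(Add(45047, Mul(-22060, Pow(-30086, -1))), Add(m, Function('t')(v))) = Mul(Add(45047, Mul(-22060, Pow(-30086, -1))), Add(-6740, 11)) = Mul(Add(45047, Mul(-22060, Rational(-1, 30086))), -6729) = Mul(Add(45047, Rational(11030, 15043)), -6729) = Mul(Rational(677653051, 15043), -6729) = Rational(-4559927380179, 15043)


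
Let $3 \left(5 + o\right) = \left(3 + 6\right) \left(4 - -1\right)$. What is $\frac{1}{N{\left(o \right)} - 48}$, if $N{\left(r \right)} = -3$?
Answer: $- \frac{1}{51} \approx -0.019608$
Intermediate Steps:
$o = 10$ ($o = -5 + \frac{\left(3 + 6\right) \left(4 - -1\right)}{3} = -5 + \frac{9 \left(4 + 1\right)}{3} = -5 + \frac{9 \cdot 5}{3} = -5 + \frac{1}{3} \cdot 45 = -5 + 15 = 10$)
$\frac{1}{N{\left(o \right)} - 48} = \frac{1}{-3 - 48} = \frac{1}{-51} = - \frac{1}{51}$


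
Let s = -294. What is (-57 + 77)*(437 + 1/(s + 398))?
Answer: 227245/26 ≈ 8740.2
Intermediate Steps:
(-57 + 77)*(437 + 1/(s + 398)) = (-57 + 77)*(437 + 1/(-294 + 398)) = 20*(437 + 1/104) = 20*(45449/104) = 227245/26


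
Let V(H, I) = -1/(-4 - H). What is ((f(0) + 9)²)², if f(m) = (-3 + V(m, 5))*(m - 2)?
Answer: 707281/16 ≈ 44205.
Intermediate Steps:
f(m) = (-3 + 1/(4 + m))*(-2 + m) (f(m) = (-3 + 1/(4 + m))*(m - 2) = (-3 + 1/(4 + m))*(-2 + m))
((f(0) + 9)²)² = (((22 - 5*0 - 3*0²)/(4 + 0) + 9)²)² = (((22 + 0 - 3*0)/4 + 9)²)² = (((22 + 0 + 0)/4 + 9)²)² = (((¼)*22 + 9)²)² = ((11/2 + 9)²)² = ((29/2)²)² = (841/4)² = 707281/16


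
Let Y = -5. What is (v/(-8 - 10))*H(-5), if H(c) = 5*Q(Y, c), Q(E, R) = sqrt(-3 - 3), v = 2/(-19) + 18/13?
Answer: -790*I*sqrt(6)/2223 ≈ -0.87049*I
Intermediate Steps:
v = 316/247 (v = 2*(-1/19) + 18*(1/13) = -2/19 + 18/13 = 316/247 ≈ 1.2794)
Q(E, R) = I*sqrt(6) (Q(E, R) = sqrt(-6) = I*sqrt(6))
H(c) = 5*I*sqrt(6) (H(c) = 5*(I*sqrt(6)) = 5*I*sqrt(6))
(v/(-8 - 10))*H(-5) = ((316/247)/(-8 - 10))*(5*I*sqrt(6)) = ((316/247)/(-18))*(5*I*sqrt(6)) = (-1/18*316/247)*(5*I*sqrt(6)) = -790*I*sqrt(6)/2223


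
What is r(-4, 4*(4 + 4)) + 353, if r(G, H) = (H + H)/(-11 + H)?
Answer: 7477/21 ≈ 356.05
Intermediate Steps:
r(G, H) = 2*H/(-11 + H) (r(G, H) = (2*H)/(-11 + H) = 2*H/(-11 + H))
r(-4, 4*(4 + 4)) + 353 = 2*(4*(4 + 4))/(-11 + 4*(4 + 4)) + 353 = 2*(4*8)/(-11 + 4*8) + 353 = 2*32/(-11 + 32) + 353 = 2*32/21 + 353 = 2*32*(1/21) + 353 = 64/21 + 353 = 7477/21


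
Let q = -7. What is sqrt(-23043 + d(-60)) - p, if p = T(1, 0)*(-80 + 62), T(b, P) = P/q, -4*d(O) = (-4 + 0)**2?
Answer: I*sqrt(23047) ≈ 151.81*I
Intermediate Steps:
d(O) = -4 (d(O) = -(-4 + 0)**2/4 = -1/4*(-4)**2 = -1/4*16 = -4)
T(b, P) = -P/7 (T(b, P) = P/(-7) = P*(-1/7) = -P/7)
p = 0 (p = (-1/7*0)*(-80 + 62) = 0*(-18) = 0)
sqrt(-23043 + d(-60)) - p = sqrt(-23043 - 4) - 1*0 = sqrt(-23047) + 0 = I*sqrt(23047) + 0 = I*sqrt(23047)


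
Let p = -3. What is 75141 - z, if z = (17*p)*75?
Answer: 78966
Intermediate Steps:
z = -3825 (z = (17*(-3))*75 = -51*75 = -3825)
75141 - z = 75141 - 1*(-3825) = 75141 + 3825 = 78966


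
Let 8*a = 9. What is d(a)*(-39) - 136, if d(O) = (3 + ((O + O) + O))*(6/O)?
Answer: -1462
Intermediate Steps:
a = 9/8 (a = (1/8)*9 = 9/8 ≈ 1.1250)
d(O) = 6*(3 + 3*O)/O (d(O) = (3 + (2*O + O))*(6/O) = (3 + 3*O)*(6/O) = 6*(3 + 3*O)/O)
d(a)*(-39) - 136 = (18 + 18/(9/8))*(-39) - 136 = (18 + 18*(8/9))*(-39) - 136 = (18 + 16)*(-39) - 136 = 34*(-39) - 136 = -1326 - 136 = -1462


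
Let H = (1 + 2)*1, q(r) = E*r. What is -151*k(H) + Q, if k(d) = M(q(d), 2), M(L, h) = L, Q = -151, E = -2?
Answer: 755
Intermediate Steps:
q(r) = -2*r
H = 3 (H = 3*1 = 3)
k(d) = -2*d
-151*k(H) + Q = -(-302)*3 - 151 = -151*(-6) - 151 = 906 - 151 = 755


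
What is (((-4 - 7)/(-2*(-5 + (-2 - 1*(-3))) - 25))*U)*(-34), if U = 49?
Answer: -1078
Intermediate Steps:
(((-4 - 7)/(-2*(-5 + (-2 - 1*(-3))) - 25))*U)*(-34) = (((-4 - 7)/(-2*(-5 + (-2 - 1*(-3))) - 25))*49)*(-34) = (-11/(-2*(-5 + (-2 + 3)) - 25)*49)*(-34) = (-11/(-2*(-5 + 1) - 25)*49)*(-34) = (-11/(-2*(-4) - 25)*49)*(-34) = (-11/(8 - 25)*49)*(-34) = (-11/(-17)*49)*(-34) = (-11*(-1/17)*49)*(-34) = ((11/17)*49)*(-34) = (539/17)*(-34) = -1078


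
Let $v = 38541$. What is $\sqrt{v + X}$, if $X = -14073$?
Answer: $2 \sqrt{6117} \approx 156.42$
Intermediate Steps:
$\sqrt{v + X} = \sqrt{38541 - 14073} = \sqrt{24468} = 2 \sqrt{6117}$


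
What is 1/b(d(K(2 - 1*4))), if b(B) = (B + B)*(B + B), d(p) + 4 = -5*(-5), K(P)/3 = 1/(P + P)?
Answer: 1/1764 ≈ 0.00056689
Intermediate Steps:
K(P) = 3/(2*P) (K(P) = 3/(P + P) = 3/((2*P)) = 3*(1/(2*P)) = 3/(2*P))
d(p) = 21 (d(p) = -4 - 5*(-5) = -4 + 25 = 21)
b(B) = 4*B**2 (b(B) = (2*B)*(2*B) = 4*B**2)
1/b(d(K(2 - 1*4))) = 1/(4*21**2) = 1/(4*441) = 1/1764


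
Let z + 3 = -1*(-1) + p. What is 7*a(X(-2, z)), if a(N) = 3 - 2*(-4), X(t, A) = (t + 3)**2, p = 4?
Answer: 77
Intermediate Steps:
z = 2 (z = -3 + (-1*(-1) + 4) = -3 + (1 + 4) = -3 + 5 = 2)
X(t, A) = (3 + t)**2
a(N) = 11 (a(N) = 3 + 8 = 11)
7*a(X(-2, z)) = 7*11 = 77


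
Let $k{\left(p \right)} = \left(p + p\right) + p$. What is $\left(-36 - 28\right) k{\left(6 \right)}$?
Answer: $-1152$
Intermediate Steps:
$k{\left(p \right)} = 3 p$ ($k{\left(p \right)} = 2 p + p = 3 p$)
$\left(-36 - 28\right) k{\left(6 \right)} = \left(-36 - 28\right) 3 \cdot 6 = \left(-64\right) 18 = -1152$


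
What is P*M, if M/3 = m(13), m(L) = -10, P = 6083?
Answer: -182490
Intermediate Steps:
M = -30 (M = 3*(-10) = -30)
P*M = 6083*(-30) = -182490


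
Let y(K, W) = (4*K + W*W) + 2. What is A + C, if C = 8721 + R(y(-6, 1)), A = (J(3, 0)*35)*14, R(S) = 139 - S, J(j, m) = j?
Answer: 10351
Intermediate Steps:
y(K, W) = 2 + W**2 + 4*K (y(K, W) = (4*K + W**2) + 2 = (W**2 + 4*K) + 2 = 2 + W**2 + 4*K)
A = 1470 (A = (3*35)*14 = 105*14 = 1470)
C = 8881 (C = 8721 + (139 - (2 + 1**2 + 4*(-6))) = 8721 + (139 - (2 + 1 - 24)) = 8721 + (139 - 1*(-21)) = 8721 + (139 + 21) = 8721 + 160 = 8881)
A + C = 1470 + 8881 = 10351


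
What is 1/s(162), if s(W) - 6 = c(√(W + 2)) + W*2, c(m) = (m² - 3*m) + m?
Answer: 247/121690 + √41/60845 ≈ 0.0021350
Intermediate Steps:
c(m) = m² - 2*m
s(W) = 6 + 2*W + √(2 + W)*(-2 + √(2 + W)) (s(W) = 6 + (√(W + 2)*(-2 + √(W + 2)) + W*2) = 6 + (√(2 + W)*(-2 + √(2 + W)) + 2*W) = 6 + (2*W + √(2 + W)*(-2 + √(2 + W))) = 6 + 2*W + √(2 + W)*(-2 + √(2 + W)))
1/s(162) = 1/(8 - 2*√(2 + 162) + 3*162) = 1/(8 - 4*√41 + 486) = 1/(494 - 4*√41)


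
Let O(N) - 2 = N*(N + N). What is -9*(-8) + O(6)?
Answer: 146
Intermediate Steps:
O(N) = 2 + 2*N**2 (O(N) = 2 + N*(N + N) = 2 + N*(2*N) = 2 + 2*N**2)
-9*(-8) + O(6) = -9*(-8) + (2 + 2*6**2) = 72 + (2 + 2*36) = 72 + (2 + 72) = 72 + 74 = 146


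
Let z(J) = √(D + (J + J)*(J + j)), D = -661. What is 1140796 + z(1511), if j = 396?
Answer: 1140796 + √5762293 ≈ 1.1432e+6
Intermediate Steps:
z(J) = √(-661 + 2*J*(396 + J)) (z(J) = √(-661 + (J + J)*(J + 396)) = √(-661 + (2*J)*(396 + J)) = √(-661 + 2*J*(396 + J)))
1140796 + z(1511) = 1140796 + √(-661 + 2*1511² + 792*1511) = 1140796 + √(-661 + 2*2283121 + 1196712) = 1140796 + √(-661 + 4566242 + 1196712) = 1140796 + √5762293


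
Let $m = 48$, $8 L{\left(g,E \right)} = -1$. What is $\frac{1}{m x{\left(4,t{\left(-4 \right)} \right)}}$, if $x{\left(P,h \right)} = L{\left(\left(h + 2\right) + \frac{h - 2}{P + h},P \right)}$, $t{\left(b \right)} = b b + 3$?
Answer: $- \frac{1}{6} \approx -0.16667$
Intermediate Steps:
$t{\left(b \right)} = 3 + b^{2}$ ($t{\left(b \right)} = b^{2} + 3 = 3 + b^{2}$)
$L{\left(g,E \right)} = - \frac{1}{8}$ ($L{\left(g,E \right)} = \frac{1}{8} \left(-1\right) = - \frac{1}{8}$)
$x{\left(P,h \right)} = - \frac{1}{8}$
$\frac{1}{m x{\left(4,t{\left(-4 \right)} \right)}} = \frac{1}{48 \left(- \frac{1}{8}\right)} = \frac{1}{-6} = - \frac{1}{6}$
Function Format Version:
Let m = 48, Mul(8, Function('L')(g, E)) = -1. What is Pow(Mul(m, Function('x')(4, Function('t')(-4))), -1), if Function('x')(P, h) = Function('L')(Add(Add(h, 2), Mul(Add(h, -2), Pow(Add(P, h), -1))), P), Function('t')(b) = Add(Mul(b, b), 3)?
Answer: Rational(-1, 6) ≈ -0.16667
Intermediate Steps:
Function('t')(b) = Add(3, Pow(b, 2)) (Function('t')(b) = Add(Pow(b, 2), 3) = Add(3, Pow(b, 2)))
Function('L')(g, E) = Rational(-1, 8) (Function('L')(g, E) = Mul(Rational(1, 8), -1) = Rational(-1, 8))
Function('x')(P, h) = Rational(-1, 8)
Pow(Mul(m, Function('x')(4, Function('t')(-4))), -1) = Pow(Mul(48, Rational(-1, 8)), -1) = Pow(-6, -1) = Rational(-1, 6)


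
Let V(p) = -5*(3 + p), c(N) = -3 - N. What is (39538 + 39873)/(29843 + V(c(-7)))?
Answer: 79411/29808 ≈ 2.6641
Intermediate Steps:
V(p) = -15 - 5*p
(39538 + 39873)/(29843 + V(c(-7))) = (39538 + 39873)/(29843 + (-15 - 5*(-3 - 1*(-7)))) = 79411/(29843 + (-15 - 5*(-3 + 7))) = 79411/(29843 + (-15 - 5*4)) = 79411/(29843 + (-15 - 20)) = 79411/(29843 - 35) = 79411/29808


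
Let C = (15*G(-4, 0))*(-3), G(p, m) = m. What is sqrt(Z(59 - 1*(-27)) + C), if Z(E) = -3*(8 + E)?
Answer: I*sqrt(282) ≈ 16.793*I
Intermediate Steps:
C = 0 (C = (15*0)*(-3) = 0*(-3) = 0)
Z(E) = -24 - 3*E
sqrt(Z(59 - 1*(-27)) + C) = sqrt((-24 - 3*(59 - 1*(-27))) + 0) = sqrt((-24 - 3*(59 + 27)) + 0) = sqrt((-24 - 3*86) + 0) = sqrt((-24 - 258) + 0) = sqrt(-282 + 0) = sqrt(-282) = I*sqrt(282)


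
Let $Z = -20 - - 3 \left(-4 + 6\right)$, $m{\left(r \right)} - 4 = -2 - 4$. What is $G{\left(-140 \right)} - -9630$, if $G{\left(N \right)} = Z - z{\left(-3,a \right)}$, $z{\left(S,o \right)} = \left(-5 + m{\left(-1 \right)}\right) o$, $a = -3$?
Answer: $9595$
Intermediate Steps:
$m{\left(r \right)} = -2$ ($m{\left(r \right)} = 4 - 6 = -2$)
$z{\left(S,o \right)} = - 7 o$ ($z{\left(S,o \right)} = \left(-5 - 2\right) o = - 7 o$)
$Z = -14$ ($Z = -20 - \left(-3\right) 2 = -20 - -6 = -20 + 6 = -14$)
$G{\left(N \right)} = -35$ ($G{\left(N \right)} = -14 - \left(-7\right) \left(-3\right) = -14 - 21 = -35$)
$G{\left(-140 \right)} - -9630 = -35 - -9630 = -35 + 9630 = 9595$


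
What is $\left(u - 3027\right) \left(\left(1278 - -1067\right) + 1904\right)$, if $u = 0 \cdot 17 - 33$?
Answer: $-13001940$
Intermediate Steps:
$u = -33$ ($u = 0 - 33 = -33$)
$\left(u - 3027\right) \left(\left(1278 - -1067\right) + 1904\right) = \left(-33 - 3027\right) \left(\left(1278 - -1067\right) + 1904\right) = - 3060 \left(\left(1278 + 1067\right) + 1904\right) = - 3060 \left(2345 + 1904\right) = \left(-3060\right) 4249 = -13001940$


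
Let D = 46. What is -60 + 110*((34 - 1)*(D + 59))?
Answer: 381090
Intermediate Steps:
-60 + 110*((34 - 1)*(D + 59)) = -60 + 110*((34 - 1)*(46 + 59)) = -60 + 110*(33*105) = -60 + 110*3465 = -60 + 381150 = 381090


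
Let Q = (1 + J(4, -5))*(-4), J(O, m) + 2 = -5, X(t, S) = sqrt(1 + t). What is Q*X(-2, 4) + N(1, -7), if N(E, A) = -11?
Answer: -11 + 24*I ≈ -11.0 + 24.0*I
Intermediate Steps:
J(O, m) = -7 (J(O, m) = -2 - 5 = -7)
Q = 24 (Q = (1 - 7)*(-4) = -6*(-4) = 24)
Q*X(-2, 4) + N(1, -7) = 24*sqrt(1 - 2) - 11 = 24*sqrt(-1) - 11 = 24*I - 11 = -11 + 24*I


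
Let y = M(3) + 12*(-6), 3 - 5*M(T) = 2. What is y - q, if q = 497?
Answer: -2844/5 ≈ -568.80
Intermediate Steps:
M(T) = ⅕ (M(T) = ⅗ - ⅕*2 = ⅗ - ⅖ = ⅕)
y = -359/5 (y = ⅕ + 12*(-6) = ⅕ - 72 = -359/5 ≈ -71.800)
y - q = -359/5 - 1*497 = -359/5 - 497 = -2844/5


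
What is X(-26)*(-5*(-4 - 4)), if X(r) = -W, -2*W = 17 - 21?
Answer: -80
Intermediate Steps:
W = 2 (W = -(17 - 21)/2 = -½*(-4) = 2)
X(r) = -2 (X(r) = -1*2 = -2)
X(-26)*(-5*(-4 - 4)) = -(-10)*(-4 - 4) = -(-10)*(-8) = -2*40 = -80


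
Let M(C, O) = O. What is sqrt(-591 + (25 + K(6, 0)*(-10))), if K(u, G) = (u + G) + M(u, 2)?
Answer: I*sqrt(646) ≈ 25.417*I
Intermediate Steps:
K(u, G) = 2 + G + u (K(u, G) = (u + G) + 2 = (G + u) + 2 = 2 + G + u)
sqrt(-591 + (25 + K(6, 0)*(-10))) = sqrt(-591 + (25 + (2 + 0 + 6)*(-10))) = sqrt(-591 + (25 + 8*(-10))) = sqrt(-591 + (25 - 80)) = sqrt(-591 - 55) = sqrt(-646) = I*sqrt(646)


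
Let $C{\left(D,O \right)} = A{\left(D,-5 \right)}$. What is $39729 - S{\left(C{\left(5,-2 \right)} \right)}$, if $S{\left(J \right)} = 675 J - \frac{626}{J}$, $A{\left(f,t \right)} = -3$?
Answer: $\frac{124636}{3} \approx 41545.0$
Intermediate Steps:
$C{\left(D,O \right)} = -3$
$S{\left(J \right)} = - \frac{626}{J} + 675 J$
$39729 - S{\left(C{\left(5,-2 \right)} \right)} = 39729 - \left(- \frac{626}{-3} + 675 \left(-3\right)\right) = 39729 - \left(\left(-626\right) \left(- \frac{1}{3}\right) - 2025\right) = 39729 - \left(\frac{626}{3} - 2025\right) = 39729 - - \frac{5449}{3} = 39729 + \frac{5449}{3} = \frac{124636}{3}$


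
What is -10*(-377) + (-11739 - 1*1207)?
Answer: -9176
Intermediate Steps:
-10*(-377) + (-11739 - 1*1207) = 3770 + (-11739 - 1207) = 3770 - 12946 = -9176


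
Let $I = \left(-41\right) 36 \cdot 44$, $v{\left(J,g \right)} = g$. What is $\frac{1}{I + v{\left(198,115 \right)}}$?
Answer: $- \frac{1}{64829} \approx -1.5425 \cdot 10^{-5}$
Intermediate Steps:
$I = -64944$ ($I = \left(-1476\right) 44 = -64944$)
$\frac{1}{I + v{\left(198,115 \right)}} = \frac{1}{-64944 + 115} = \frac{1}{-64829} = - \frac{1}{64829}$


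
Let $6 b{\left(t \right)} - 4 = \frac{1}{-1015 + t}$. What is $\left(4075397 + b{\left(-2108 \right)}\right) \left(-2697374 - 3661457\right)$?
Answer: $- \frac{485590866940793387}{18738} \approx -2.5915 \cdot 10^{13}$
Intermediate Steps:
$b{\left(t \right)} = \frac{2}{3} + \frac{1}{6 \left(-1015 + t\right)}$
$\left(4075397 + b{\left(-2108 \right)}\right) \left(-2697374 - 3661457\right) = \left(4075397 + \frac{-4059 + 4 \left(-2108\right)}{6 \left(-1015 - 2108\right)}\right) \left(-2697374 - 3661457\right) = \left(4075397 + \frac{-4059 - 8432}{6 \left(-3123\right)}\right) \left(-6358831\right) = \left(4075397 + \frac{1}{6} \left(- \frac{1}{3123}\right) \left(-12491\right)\right) \left(-6358831\right) = \left(4075397 + \frac{12491}{18738}\right) \left(-6358831\right) = \frac{76364801477}{18738} \left(-6358831\right) = - \frac{485590866940793387}{18738}$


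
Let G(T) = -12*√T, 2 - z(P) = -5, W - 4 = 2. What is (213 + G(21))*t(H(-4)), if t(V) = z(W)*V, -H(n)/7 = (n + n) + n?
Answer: 125244 - 7056*√21 ≈ 92909.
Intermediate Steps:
H(n) = -21*n (H(n) = -7*((n + n) + n) = -7*(2*n + n) = -21*n)
W = 6 (W = 4 + 2 = 6)
z(P) = 7 (z(P) = 2 - 1*(-5) = 2 + 5 = 7)
t(V) = 7*V
(213 + G(21))*t(H(-4)) = (213 - 12*√21)*(7*(-21*(-4))) = (213 - 12*√21)*(7*84) = (213 - 12*√21)*588 = 125244 - 7056*√21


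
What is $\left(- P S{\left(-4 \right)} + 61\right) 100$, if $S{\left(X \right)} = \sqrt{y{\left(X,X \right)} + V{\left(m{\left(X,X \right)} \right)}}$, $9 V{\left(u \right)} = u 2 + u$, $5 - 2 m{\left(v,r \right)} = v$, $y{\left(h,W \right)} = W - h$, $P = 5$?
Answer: $6100 - 250 \sqrt{6} \approx 5487.6$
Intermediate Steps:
$m{\left(v,r \right)} = \frac{5}{2} - \frac{v}{2}$
$V{\left(u \right)} = \frac{u}{3}$ ($V{\left(u \right)} = \frac{u 2 + u}{9} = \frac{2 u + u}{9} = \frac{3 u}{9} = \frac{u}{3}$)
$S{\left(X \right)} = \sqrt{\frac{5}{6} - \frac{X}{6}}$ ($S{\left(X \right)} = \sqrt{\left(X - X\right) + \frac{\frac{5}{2} - \frac{X}{2}}{3}} = \sqrt{0 - \left(- \frac{5}{6} + \frac{X}{6}\right)} = \sqrt{\frac{5}{6} - \frac{X}{6}}$)
$\left(- P S{\left(-4 \right)} + 61\right) 100 = \left(\left(-1\right) 5 \frac{\sqrt{30 - -24}}{6} + 61\right) 100 = \left(- 5 \frac{\sqrt{30 + 24}}{6} + 61\right) 100 = \left(- 5 \frac{\sqrt{54}}{6} + 61\right) 100 = \left(- 5 \frac{3 \sqrt{6}}{6} + 61\right) 100 = \left(- 5 \frac{\sqrt{6}}{2} + 61\right) 100 = \left(- \frac{5 \sqrt{6}}{2} + 61\right) 100 = \left(61 - \frac{5 \sqrt{6}}{2}\right) 100 = 6100 - 250 \sqrt{6}$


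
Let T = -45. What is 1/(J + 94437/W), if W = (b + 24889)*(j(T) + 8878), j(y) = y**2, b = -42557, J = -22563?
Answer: -27519172/620915091327 ≈ -4.4320e-5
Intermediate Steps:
W = -192634204 (W = (-42557 + 24889)*((-45)**2 + 8878) = -17668*(2025 + 8878) = -17668*10903 = -192634204)
1/(J + 94437/W) = 1/(-22563 + 94437/(-192634204)) = 1/(-22563 + 94437*(-1/192634204)) = 1/(-22563 - 13491/27519172) = 1/(-620915091327/27519172) = -27519172/620915091327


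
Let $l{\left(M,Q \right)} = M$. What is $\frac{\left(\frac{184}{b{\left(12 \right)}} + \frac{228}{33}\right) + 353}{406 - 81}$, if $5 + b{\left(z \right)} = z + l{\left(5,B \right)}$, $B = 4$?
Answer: $\frac{12383}{10725} \approx 1.1546$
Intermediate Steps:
$b{\left(z \right)} = z$ ($b{\left(z \right)} = -5 + \left(z + 5\right) = -5 + \left(5 + z\right) = z$)
$\frac{\left(\frac{184}{b{\left(12 \right)}} + \frac{228}{33}\right) + 353}{406 - 81} = \frac{\left(\frac{184}{12} + \frac{228}{33}\right) + 353}{406 - 81} = \frac{\left(184 \cdot \frac{1}{12} + 228 \cdot \frac{1}{33}\right) + 353}{325} = \left(\left(\frac{46}{3} + \frac{76}{11}\right) + 353\right) \frac{1}{325} = \left(\frac{734}{33} + 353\right) \frac{1}{325} = \frac{12383}{33} \cdot \frac{1}{325} = \frac{12383}{10725}$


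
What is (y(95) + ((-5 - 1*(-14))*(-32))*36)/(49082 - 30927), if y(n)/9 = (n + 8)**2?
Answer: 85113/18155 ≈ 4.6881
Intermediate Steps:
y(n) = 9*(8 + n)**2 (y(n) = 9*(n + 8)**2 = 9*(8 + n)**2)
(y(95) + ((-5 - 1*(-14))*(-32))*36)/(49082 - 30927) = (9*(8 + 95)**2 + ((-5 - 1*(-14))*(-32))*36)/(49082 - 30927) = (9*103**2 + ((-5 + 14)*(-32))*36)/18155 = (9*10609 + (9*(-32))*36)*(1/18155) = (95481 - 288*36)*(1/18155) = (95481 - 10368)*(1/18155) = 85113*(1/18155) = 85113/18155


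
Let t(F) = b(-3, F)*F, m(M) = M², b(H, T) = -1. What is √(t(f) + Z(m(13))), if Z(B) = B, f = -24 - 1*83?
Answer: 2*√69 ≈ 16.613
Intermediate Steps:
f = -107 (f = -24 - 83 = -107)
t(F) = -F
√(t(f) + Z(m(13))) = √(-1*(-107) + 13²) = √(107 + 169) = √276 = 2*√69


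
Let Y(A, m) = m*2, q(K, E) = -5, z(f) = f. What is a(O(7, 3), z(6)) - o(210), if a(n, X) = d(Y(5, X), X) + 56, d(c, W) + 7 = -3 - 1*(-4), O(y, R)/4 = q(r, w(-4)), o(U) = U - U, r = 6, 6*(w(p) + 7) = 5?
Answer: 50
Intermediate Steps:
w(p) = -37/6 (w(p) = -7 + (⅙)*5 = -7 + ⅚ = -37/6)
o(U) = 0
Y(A, m) = 2*m
O(y, R) = -20 (O(y, R) = 4*(-5) = -20)
d(c, W) = -6 (d(c, W) = -7 + (-3 - 1*(-4)) = -7 + (-3 + 4) = -7 + 1 = -6)
a(n, X) = 50 (a(n, X) = -6 + 56 = 50)
a(O(7, 3), z(6)) - o(210) = 50 - 1*0 = 50 + 0 = 50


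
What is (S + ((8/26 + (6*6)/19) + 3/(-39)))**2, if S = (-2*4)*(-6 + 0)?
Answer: 153289161/61009 ≈ 2512.6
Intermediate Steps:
S = 48 (S = -8*(-6) = 48)
(S + ((8/26 + (6*6)/19) + 3/(-39)))**2 = (48 + ((8/26 + (6*6)/19) + 3/(-39)))**2 = (48 + ((8*(1/26) + 36*(1/19)) + 3*(-1/39)))**2 = (48 + ((4/13 + 36/19) - 1/13))**2 = (48 + (544/247 - 1/13))**2 = (48 + 525/247)**2 = (12381/247)**2 = 153289161/61009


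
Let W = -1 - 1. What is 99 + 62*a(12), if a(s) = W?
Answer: -25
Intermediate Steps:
W = -2
a(s) = -2
99 + 62*a(12) = 99 + 62*(-2) = 99 - 124 = -25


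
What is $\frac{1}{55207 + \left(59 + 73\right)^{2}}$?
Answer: $\frac{1}{72631} \approx 1.3768 \cdot 10^{-5}$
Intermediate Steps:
$\frac{1}{55207 + \left(59 + 73\right)^{2}} = \frac{1}{55207 + 132^{2}} = \frac{1}{55207 + 17424} = \frac{1}{72631}$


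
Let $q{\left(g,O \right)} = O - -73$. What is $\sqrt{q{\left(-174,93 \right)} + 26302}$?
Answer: $2 \sqrt{6617} \approx 162.69$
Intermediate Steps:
$q{\left(g,O \right)} = 73 + O$ ($q{\left(g,O \right)} = O + 73 = 73 + O$)
$\sqrt{q{\left(-174,93 \right)} + 26302} = \sqrt{\left(73 + 93\right) + 26302} = \sqrt{166 + 26302} = \sqrt{26468} = 2 \sqrt{6617}$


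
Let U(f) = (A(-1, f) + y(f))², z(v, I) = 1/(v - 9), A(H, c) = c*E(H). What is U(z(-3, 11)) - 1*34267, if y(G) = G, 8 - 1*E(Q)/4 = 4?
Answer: -4934159/144 ≈ -34265.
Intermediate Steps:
E(Q) = 16 (E(Q) = 32 - 4*4 = 32 - 16 = 16)
A(H, c) = 16*c (A(H, c) = c*16 = 16*c)
z(v, I) = 1/(-9 + v)
U(f) = 289*f² (U(f) = (16*f + f)² = (17*f)² = 289*f²)
U(z(-3, 11)) - 1*34267 = 289*(1/(-9 - 3))² - 1*34267 = 289*(1/(-12))² - 34267 = 289*(-1/12)² - 34267 = 289*(1/144) - 34267 = 289/144 - 34267 = -4934159/144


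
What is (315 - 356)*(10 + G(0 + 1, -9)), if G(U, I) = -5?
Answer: -205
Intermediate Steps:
(315 - 356)*(10 + G(0 + 1, -9)) = (315 - 356)*(10 - 5) = -41*5 = -205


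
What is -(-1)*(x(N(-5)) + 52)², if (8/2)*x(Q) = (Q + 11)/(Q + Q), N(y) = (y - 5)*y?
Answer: 435181321/160000 ≈ 2719.9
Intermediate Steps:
N(y) = y*(-5 + y) (N(y) = (-5 + y)*y = y*(-5 + y))
x(Q) = (11 + Q)/(8*Q) (x(Q) = ((Q + 11)/(Q + Q))/4 = ((11 + Q)/((2*Q)))/4 = ((11 + Q)*(1/(2*Q)))/4 = ((11 + Q)/(2*Q))/4 = (11 + Q)/(8*Q))
-(-1)*(x(N(-5)) + 52)² = -(-1)*((11 - 5*(-5 - 5))/(8*((-5*(-5 - 5)))) + 52)² = -(-1)*((11 - 5*(-10))/(8*((-5*(-10)))) + 52)² = -(-1)*((⅛)*(11 + 50)/50 + 52)² = -(-1)*((⅛)*(1/50)*61 + 52)² = -(-1)*(61/400 + 52)² = -(-1)*(20861/400)² = -(-1)*435181321/160000 = -1*(-435181321/160000) = 435181321/160000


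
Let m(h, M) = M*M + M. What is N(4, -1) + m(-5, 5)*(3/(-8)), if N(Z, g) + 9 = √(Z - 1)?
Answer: -81/4 + √3 ≈ -18.518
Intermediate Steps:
N(Z, g) = -9 + √(-1 + Z) (N(Z, g) = -9 + √(Z - 1) = -9 + √(-1 + Z))
m(h, M) = M + M² (m(h, M) = M² + M = M + M²)
N(4, -1) + m(-5, 5)*(3/(-8)) = (-9 + √(-1 + 4)) + (5*(1 + 5))*(3/(-8)) = (-9 + √3) + (5*6)*(3*(-⅛)) = (-9 + √3) + 30*(-3/8) = (-9 + √3) - 45/4 = -81/4 + √3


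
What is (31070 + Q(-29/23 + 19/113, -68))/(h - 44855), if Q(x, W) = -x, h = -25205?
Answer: -8075377/18208594 ≈ -0.44349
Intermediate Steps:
(31070 + Q(-29/23 + 19/113, -68))/(h - 44855) = (31070 - (-29/23 + 19/113))/(-25205 - 44855) = (31070 - (-29*1/23 + 19*(1/113)))/(-70060) = (31070 - (-29/23 + 19/113))*(-1/70060) = (31070 - 1*(-2840/2599))*(-1/70060) = (31070 + 2840/2599)*(-1/70060) = (80753770/2599)*(-1/70060) = -8075377/18208594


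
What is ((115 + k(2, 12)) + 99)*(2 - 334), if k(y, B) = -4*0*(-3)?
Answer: -71048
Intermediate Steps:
k(y, B) = 0 (k(y, B) = 0*(-3) = 0)
((115 + k(2, 12)) + 99)*(2 - 334) = ((115 + 0) + 99)*(2 - 334) = (115 + 99)*(-332) = 214*(-332) = -71048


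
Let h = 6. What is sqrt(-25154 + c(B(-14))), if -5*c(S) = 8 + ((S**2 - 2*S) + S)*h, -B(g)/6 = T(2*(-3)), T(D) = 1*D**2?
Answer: I*sqrt(81402) ≈ 285.31*I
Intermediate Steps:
T(D) = D**2
B(g) = -216 (B(g) = -6*(2*(-3))**2 = -6*(-6)**2 = -6*36 = -216)
c(S) = -8/5 - 6*S**2/5 + 6*S/5 (c(S) = -(8 + ((S**2 - 2*S) + S)*6)/5 = -(8 + (S**2 - S)*6)/5 = -(8 + (-6*S + 6*S**2))/5 = -(8 - 6*S + 6*S**2)/5 = -8/5 - 6*S**2/5 + 6*S/5)
sqrt(-25154 + c(B(-14))) = sqrt(-25154 + (-8/5 - 6/5*(-216)**2 + (6/5)*(-216))) = sqrt(-25154 + (-8/5 - 6/5*46656 - 1296/5)) = sqrt(-25154 + (-8/5 - 279936/5 - 1296/5)) = sqrt(-25154 - 56248) = sqrt(-81402) = I*sqrt(81402)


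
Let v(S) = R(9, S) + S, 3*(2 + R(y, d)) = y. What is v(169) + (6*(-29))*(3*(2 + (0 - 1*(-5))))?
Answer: -3484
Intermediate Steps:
R(y, d) = -2 + y/3
v(S) = 1 + S (v(S) = (-2 + (⅓)*9) + S = (-2 + 3) + S = 1 + S)
v(169) + (6*(-29))*(3*(2 + (0 - 1*(-5)))) = (1 + 169) + (6*(-29))*(3*(2 + (0 - 1*(-5)))) = 170 - 522*(2 + (0 + 5)) = 170 - 522*(2 + 5) = 170 - 522*7 = 170 - 174*21 = 170 - 3654 = -3484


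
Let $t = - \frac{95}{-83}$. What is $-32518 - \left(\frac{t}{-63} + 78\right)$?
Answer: $- \frac{170444389}{5229} \approx -32596.0$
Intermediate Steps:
$t = \frac{95}{83}$ ($t = \left(-95\right) \left(- \frac{1}{83}\right) = \frac{95}{83} \approx 1.1446$)
$-32518 - \left(\frac{t}{-63} + 78\right) = -32518 - \left(\frac{1}{-63} \cdot \frac{95}{83} + 78\right) = -32518 - \left(\left(- \frac{1}{63}\right) \frac{95}{83} + 78\right) = -32518 - \left(- \frac{95}{5229} + 78\right) = -32518 - \frac{407767}{5229} = - \frac{170444389}{5229}$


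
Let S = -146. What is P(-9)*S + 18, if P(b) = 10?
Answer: -1442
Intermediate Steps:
P(-9)*S + 18 = 10*(-146) + 18 = -1460 + 18 = -1442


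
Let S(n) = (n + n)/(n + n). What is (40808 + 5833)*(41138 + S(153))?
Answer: 1918764099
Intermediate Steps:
S(n) = 1 (S(n) = (2*n)/((2*n)) = (2*n)*(1/(2*n)) = 1)
(40808 + 5833)*(41138 + S(153)) = (40808 + 5833)*(41138 + 1) = 46641*41139 = 1918764099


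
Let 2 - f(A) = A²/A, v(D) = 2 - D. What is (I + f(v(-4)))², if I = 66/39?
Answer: 900/169 ≈ 5.3254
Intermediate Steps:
f(A) = 2 - A (f(A) = 2 - A²/A = 2 - A)
I = 22/13 (I = 66*(1/39) = 22/13 ≈ 1.6923)
(I + f(v(-4)))² = (22/13 + (2 - (2 - 1*(-4))))² = (22/13 + (2 - (2 + 4)))² = (22/13 + (2 - 1*6))² = (22/13 + (2 - 6))² = (22/13 - 4)² = (-30/13)² = 900/169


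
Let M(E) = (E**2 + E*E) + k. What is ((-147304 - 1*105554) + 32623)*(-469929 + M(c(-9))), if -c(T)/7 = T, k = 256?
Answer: 101690207725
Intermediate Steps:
c(T) = -7*T
M(E) = 256 + 2*E**2 (M(E) = (E**2 + E*E) + 256 = (E**2 + E**2) + 256 = 2*E**2 + 256 = 256 + 2*E**2)
((-147304 - 1*105554) + 32623)*(-469929 + M(c(-9))) = ((-147304 - 1*105554) + 32623)*(-469929 + (256 + 2*(-7*(-9))**2)) = ((-147304 - 105554) + 32623)*(-469929 + (256 + 2*63**2)) = (-252858 + 32623)*(-469929 + (256 + 2*3969)) = -220235*(-469929 + (256 + 7938)) = -220235*(-469929 + 8194) = -220235*(-461735) = 101690207725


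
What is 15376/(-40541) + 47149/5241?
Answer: 1830881993/212475381 ≈ 8.6169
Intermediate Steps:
15376/(-40541) + 47149/5241 = 15376*(-1/40541) + 47149*(1/5241) = -15376/40541 + 47149/5241 = 1830881993/212475381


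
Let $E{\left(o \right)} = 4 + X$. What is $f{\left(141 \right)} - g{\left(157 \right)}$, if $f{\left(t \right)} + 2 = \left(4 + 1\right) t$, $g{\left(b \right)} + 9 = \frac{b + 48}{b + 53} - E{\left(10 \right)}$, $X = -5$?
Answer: $\frac{29821}{42} \approx 710.02$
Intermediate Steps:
$E{\left(o \right)} = -1$ ($E{\left(o \right)} = 4 - 5 = -1$)
$g{\left(b \right)} = -8 + \frac{48 + b}{53 + b}$ ($g{\left(b \right)} = -9 + \left(\frac{b + 48}{b + 53} - -1\right) = -9 + \left(\frac{48 + b}{53 + b} + 1\right) = -9 + \left(1 + \frac{48 + b}{53 + b}\right) = -8 + \frac{48 + b}{53 + b}$)
$f{\left(t \right)} = -2 + 5 t$ ($f{\left(t \right)} = -2 + \left(4 + 1\right) t = -2 + 5 t$)
$f{\left(141 \right)} - g{\left(157 \right)} = \left(-2 + 5 \cdot 141\right) - \frac{-376 - 1099}{53 + 157} = \left(-2 + 705\right) - \frac{-376 - 1099}{210} = 703 - \frac{1}{210} \left(-1475\right) = 703 - - \frac{295}{42} = 703 + \frac{295}{42} = \frac{29821}{42}$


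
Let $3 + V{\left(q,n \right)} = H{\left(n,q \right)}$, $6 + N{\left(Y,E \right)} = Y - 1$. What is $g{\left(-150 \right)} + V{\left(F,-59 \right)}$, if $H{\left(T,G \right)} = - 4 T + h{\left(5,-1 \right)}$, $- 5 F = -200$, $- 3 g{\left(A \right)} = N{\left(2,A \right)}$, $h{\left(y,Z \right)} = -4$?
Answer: $\frac{692}{3} \approx 230.67$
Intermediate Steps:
$N{\left(Y,E \right)} = -7 + Y$ ($N{\left(Y,E \right)} = -6 + \left(Y - 1\right) = -6 + \left(-1 + Y\right) = -7 + Y$)
$g{\left(A \right)} = \frac{5}{3}$ ($g{\left(A \right)} = - \frac{-7 + 2}{3} = \left(- \frac{1}{3}\right) \left(-5\right) = \frac{5}{3}$)
$F = 40$ ($F = \left(- \frac{1}{5}\right) \left(-200\right) = 40$)
$H{\left(T,G \right)} = -4 - 4 T$ ($H{\left(T,G \right)} = - 4 T - 4 = -4 - 4 T$)
$V{\left(q,n \right)} = -7 - 4 n$ ($V{\left(q,n \right)} = -3 - \left(4 + 4 n\right) = -7 - 4 n$)
$g{\left(-150 \right)} + V{\left(F,-59 \right)} = \frac{5}{3} - -229 = \frac{5}{3} + \left(-7 + 236\right) = \frac{5}{3} + 229 = \frac{692}{3}$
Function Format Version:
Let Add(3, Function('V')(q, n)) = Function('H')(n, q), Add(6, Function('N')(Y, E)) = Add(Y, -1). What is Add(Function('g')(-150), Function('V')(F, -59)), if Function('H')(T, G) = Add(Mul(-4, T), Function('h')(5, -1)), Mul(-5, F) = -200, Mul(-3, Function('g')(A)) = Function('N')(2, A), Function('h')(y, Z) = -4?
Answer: Rational(692, 3) ≈ 230.67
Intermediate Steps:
Function('N')(Y, E) = Add(-7, Y) (Function('N')(Y, E) = Add(-6, Add(Y, -1)) = Add(-6, Add(-1, Y)) = Add(-7, Y))
Function('g')(A) = Rational(5, 3) (Function('g')(A) = Mul(Rational(-1, 3), Add(-7, 2)) = Mul(Rational(-1, 3), -5) = Rational(5, 3))
F = 40 (F = Mul(Rational(-1, 5), -200) = 40)
Function('H')(T, G) = Add(-4, Mul(-4, T)) (Function('H')(T, G) = Add(Mul(-4, T), -4) = Add(-4, Mul(-4, T)))
Function('V')(q, n) = Add(-7, Mul(-4, n)) (Function('V')(q, n) = Add(-3, Add(-4, Mul(-4, n))) = Add(-7, Mul(-4, n)))
Add(Function('g')(-150), Function('V')(F, -59)) = Add(Rational(5, 3), Add(-7, Mul(-4, -59))) = Add(Rational(5, 3), Add(-7, 236)) = Add(Rational(5, 3), 229) = Rational(692, 3)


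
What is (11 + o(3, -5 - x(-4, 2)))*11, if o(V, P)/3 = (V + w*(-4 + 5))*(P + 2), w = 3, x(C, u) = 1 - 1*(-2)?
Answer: -1067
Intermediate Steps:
x(C, u) = 3 (x(C, u) = 1 + 2 = 3)
o(V, P) = 3*(2 + P)*(3 + V) (o(V, P) = 3*((V + 3*(-4 + 5))*(P + 2)) = 3*((V + 3*1)*(2 + P)) = 3*((V + 3)*(2 + P)) = 3*((3 + V)*(2 + P)) = 3*((2 + P)*(3 + V)) = 3*(2 + P)*(3 + V))
(11 + o(3, -5 - x(-4, 2)))*11 = (11 + (18 + 6*3 + 9*(-5 - 1*3) + 3*(-5 - 1*3)*3))*11 = (11 + (18 + 18 + 9*(-5 - 3) + 3*(-5 - 3)*3))*11 = (11 + (18 + 18 + 9*(-8) + 3*(-8)*3))*11 = (11 + (18 + 18 - 72 - 72))*11 = (11 - 108)*11 = -97*11 = -1067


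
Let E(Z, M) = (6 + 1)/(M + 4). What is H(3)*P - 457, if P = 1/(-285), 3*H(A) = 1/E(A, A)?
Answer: -390736/855 ≈ -457.00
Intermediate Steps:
E(Z, M) = 7/(4 + M)
H(A) = 4/21 + A/21 (H(A) = 1/(3*((7/(4 + A)))) = (4/7 + A/7)/3 = 4/21 + A/21)
P = -1/285 ≈ -0.0035088
H(3)*P - 457 = (4/21 + (1/21)*3)*(-1/285) - 457 = (4/21 + 1/7)*(-1/285) - 457 = (1/3)*(-1/285) - 457 = -1/855 - 457 = -390736/855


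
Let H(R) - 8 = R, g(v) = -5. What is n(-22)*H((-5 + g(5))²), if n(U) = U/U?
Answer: 108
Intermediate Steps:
n(U) = 1
H(R) = 8 + R
n(-22)*H((-5 + g(5))²) = 1*(8 + (-5 - 5)²) = 1*(8 + (-10)²) = 1*(8 + 100) = 1*108 = 108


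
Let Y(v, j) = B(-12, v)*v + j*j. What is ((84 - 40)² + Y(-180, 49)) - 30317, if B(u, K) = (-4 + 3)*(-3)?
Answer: -26520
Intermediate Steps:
B(u, K) = 3 (B(u, K) = -1*(-3) = 3)
Y(v, j) = j² + 3*v (Y(v, j) = 3*v + j*j = 3*v + j² = j² + 3*v)
((84 - 40)² + Y(-180, 49)) - 30317 = ((84 - 40)² + (49² + 3*(-180))) - 30317 = (44² + (2401 - 540)) - 30317 = (1936 + 1861) - 30317 = 3797 - 30317 = -26520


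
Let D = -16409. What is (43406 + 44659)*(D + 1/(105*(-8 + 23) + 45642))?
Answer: -22743777039960/15739 ≈ -1.4451e+9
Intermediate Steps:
(43406 + 44659)*(D + 1/(105*(-8 + 23) + 45642)) = (43406 + 44659)*(-16409 + 1/(105*(-8 + 23) + 45642)) = 88065*(-16409 + 1/(105*15 + 45642)) = 88065*(-16409 + 1/(1575 + 45642)) = 88065*(-16409 + 1/47217) = 88065*(-774783752/47217) = -22743777039960/15739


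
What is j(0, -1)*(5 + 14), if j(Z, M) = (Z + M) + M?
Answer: -38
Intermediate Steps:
j(Z, M) = Z + 2*M (j(Z, M) = (M + Z) + M = Z + 2*M)
j(0, -1)*(5 + 14) = (0 + 2*(-1))*(5 + 14) = (0 - 2)*19 = -2*19 = -38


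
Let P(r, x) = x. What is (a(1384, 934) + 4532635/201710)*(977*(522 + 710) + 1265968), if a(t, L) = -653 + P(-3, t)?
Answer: 42798312832/23 ≈ 1.8608e+9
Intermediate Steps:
a(t, L) = -653 + t
(a(1384, 934) + 4532635/201710)*(977*(522 + 710) + 1265968) = ((-653 + 1384) + 4532635/201710)*(977*(522 + 710) + 1265968) = (731 + 4532635*(1/201710))*(977*1232 + 1265968) = (731 + 906527/40342)*(1203664 + 1265968) = (30396529/40342)*2469632 = 42798312832/23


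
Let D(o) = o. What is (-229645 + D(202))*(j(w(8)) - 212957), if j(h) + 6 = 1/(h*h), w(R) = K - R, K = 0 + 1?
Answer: 2394280381398/49 ≈ 4.8863e+10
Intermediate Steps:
K = 1
w(R) = 1 - R
j(h) = -6 + h⁻² (j(h) = -6 + 1/(h*h) = -6 + 1/(h²) = -6 + h⁻²)
(-229645 + D(202))*(j(w(8)) - 212957) = (-229645 + 202)*((-6 + (1 - 1*8)⁻²) - 212957) = -229443*((-6 + (1 - 8)⁻²) - 212957) = -229443*((-6 + (-7)⁻²) - 212957) = -229443*((-6 + 1/49) - 212957) = -229443*(-293/49 - 212957) = -229443*(-10435186/49) = 2394280381398/49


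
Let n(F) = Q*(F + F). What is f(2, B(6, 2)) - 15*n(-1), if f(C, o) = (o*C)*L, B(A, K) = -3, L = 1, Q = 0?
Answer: -6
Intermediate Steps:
n(F) = 0 (n(F) = 0*(F + F) = 0*(2*F) = 0)
f(C, o) = C*o (f(C, o) = (o*C)*1 = (C*o)*1 = C*o)
f(2, B(6, 2)) - 15*n(-1) = 2*(-3) - 15*0 = -6 + 0 = -6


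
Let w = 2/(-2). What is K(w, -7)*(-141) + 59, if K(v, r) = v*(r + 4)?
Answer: -364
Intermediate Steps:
w = -1 (w = 2*(-½) = -1)
K(v, r) = v*(4 + r)
K(w, -7)*(-141) + 59 = -(4 - 7)*(-141) + 59 = -1*(-3)*(-141) + 59 = 3*(-141) + 59 = -423 + 59 = -364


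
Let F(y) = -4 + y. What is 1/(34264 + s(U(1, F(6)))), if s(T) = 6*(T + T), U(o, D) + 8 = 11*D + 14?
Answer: 1/34600 ≈ 2.8902e-5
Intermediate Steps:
U(o, D) = 6 + 11*D (U(o, D) = -8 + (11*D + 14) = -8 + (14 + 11*D) = 6 + 11*D)
s(T) = 12*T (s(T) = 6*(2*T) = 12*T)
1/(34264 + s(U(1, F(6)))) = 1/(34264 + 12*(6 + 11*(-4 + 6))) = 1/(34264 + 12*(6 + 11*2)) = 1/(34264 + 12*(6 + 22)) = 1/(34264 + 12*28) = 1/(34264 + 336) = 1/34600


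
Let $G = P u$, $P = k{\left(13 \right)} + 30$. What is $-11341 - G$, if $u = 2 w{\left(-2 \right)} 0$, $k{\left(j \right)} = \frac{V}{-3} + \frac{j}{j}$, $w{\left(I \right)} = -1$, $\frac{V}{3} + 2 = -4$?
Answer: $-11341$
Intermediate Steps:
$V = -18$ ($V = -6 + 3 \left(-4\right) = -6 - 12 = -18$)
$k{\left(j \right)} = 7$ ($k{\left(j \right)} = - \frac{18}{-3} + \frac{j}{j} = \left(-18\right) \left(- \frac{1}{3}\right) + 1 = 6 + 1 = 7$)
$u = 0$ ($u = 2 \left(-1\right) 0 = \left(-2\right) 0 = 0$)
$P = 37$ ($P = 7 + 30 = 37$)
$G = 0$ ($G = 37 \cdot 0 = 0$)
$-11341 - G = -11341 - 0 = -11341 + 0 = -11341$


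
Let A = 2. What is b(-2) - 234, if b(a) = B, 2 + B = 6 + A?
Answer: -228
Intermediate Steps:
B = 6 (B = -2 + (6 + 2) = -2 + 8 = 6)
b(a) = 6
b(-2) - 234 = 6 - 234 = -228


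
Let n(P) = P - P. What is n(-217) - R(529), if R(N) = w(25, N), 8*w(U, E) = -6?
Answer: 3/4 ≈ 0.75000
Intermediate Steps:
w(U, E) = -3/4 (w(U, E) = (1/8)*(-6) = -3/4)
n(P) = 0
R(N) = -3/4
n(-217) - R(529) = 0 - 1*(-3/4) = 0 + 3/4 = 3/4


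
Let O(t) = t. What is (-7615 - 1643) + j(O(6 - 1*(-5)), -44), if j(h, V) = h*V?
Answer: -9742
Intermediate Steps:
j(h, V) = V*h
(-7615 - 1643) + j(O(6 - 1*(-5)), -44) = (-7615 - 1643) - 44*(6 - 1*(-5)) = -9258 - 44*(6 + 5) = -9258 - 44*11 = -9258 - 484 = -9742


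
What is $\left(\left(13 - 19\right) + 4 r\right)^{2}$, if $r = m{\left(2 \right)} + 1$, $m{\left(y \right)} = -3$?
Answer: $196$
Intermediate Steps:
$r = -2$ ($r = -3 + 1 = -2$)
$\left(\left(13 - 19\right) + 4 r\right)^{2} = \left(\left(13 - 19\right) + 4 \left(-2\right)\right)^{2} = \left(\left(13 - 19\right) - 8\right)^{2} = \left(-6 - 8\right)^{2} = \left(-14\right)^{2} = 196$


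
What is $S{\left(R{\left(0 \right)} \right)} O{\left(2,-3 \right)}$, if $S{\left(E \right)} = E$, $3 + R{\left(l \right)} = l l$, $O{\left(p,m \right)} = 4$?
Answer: $-12$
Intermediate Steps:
$R{\left(l \right)} = -3 + l^{2}$ ($R{\left(l \right)} = -3 + l l = -3 + l^{2}$)
$S{\left(R{\left(0 \right)} \right)} O{\left(2,-3 \right)} = \left(-3 + 0^{2}\right) 4 = \left(-3 + 0\right) 4 = \left(-3\right) 4 = -12$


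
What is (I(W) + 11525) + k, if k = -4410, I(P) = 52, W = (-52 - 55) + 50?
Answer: 7167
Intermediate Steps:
W = -57 (W = -107 + 50 = -57)
(I(W) + 11525) + k = (52 + 11525) - 4410 = 11577 - 4410 = 7167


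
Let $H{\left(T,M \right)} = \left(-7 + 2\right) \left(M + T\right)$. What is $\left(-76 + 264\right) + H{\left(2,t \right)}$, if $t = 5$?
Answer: $153$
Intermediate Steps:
$H{\left(T,M \right)} = - 5 M - 5 T$ ($H{\left(T,M \right)} = - 5 \left(M + T\right) = - 5 M - 5 T$)
$\left(-76 + 264\right) + H{\left(2,t \right)} = \left(-76 + 264\right) - 35 = 188 - 35 = 153$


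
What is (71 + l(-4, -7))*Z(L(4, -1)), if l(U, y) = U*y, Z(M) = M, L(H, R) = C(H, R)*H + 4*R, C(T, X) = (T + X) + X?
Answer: 396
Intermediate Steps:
C(T, X) = T + 2*X
L(H, R) = 4*R + H*(H + 2*R) (L(H, R) = (H + 2*R)*H + 4*R = H*(H + 2*R) + 4*R = 4*R + H*(H + 2*R))
(71 + l(-4, -7))*Z(L(4, -1)) = (71 - 4*(-7))*(4*(-1) + 4*(4 + 2*(-1))) = (71 + 28)*(-4 + 4*(4 - 2)) = 99*(-4 + 4*2) = 99*(-4 + 8) = 99*4 = 396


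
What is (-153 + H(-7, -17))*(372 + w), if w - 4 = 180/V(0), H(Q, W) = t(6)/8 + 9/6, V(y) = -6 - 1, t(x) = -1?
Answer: -743569/14 ≈ -53112.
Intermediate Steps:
V(y) = -7
H(Q, W) = 11/8 (H(Q, W) = -1/8 + 9/6 = -1*⅛ + 9*(⅙) = -⅛ + 3/2 = 11/8)
w = -152/7 (w = 4 + 180/(-7) = 4 + 180*(-⅐) = 4 - 180/7 = -152/7 ≈ -21.714)
(-153 + H(-7, -17))*(372 + w) = (-153 + 11/8)*(372 - 152/7) = -1213/8*2452/7 = -743569/14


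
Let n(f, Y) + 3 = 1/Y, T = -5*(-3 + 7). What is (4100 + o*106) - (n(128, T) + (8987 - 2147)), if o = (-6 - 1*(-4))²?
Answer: -46259/20 ≈ -2312.9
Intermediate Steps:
o = 4 (o = (-6 + 4)² = (-2)² = 4)
T = -20 (T = -5*4 = -20)
n(f, Y) = -3 + 1/Y
(4100 + o*106) - (n(128, T) + (8987 - 2147)) = (4100 + 4*106) - ((-3 + 1/(-20)) + (8987 - 2147)) = (4100 + 424) - ((-3 - 1/20) + 6840) = 4524 - (-61/20 + 6840) = 4524 - 1*136739/20 = 4524 - 136739/20 = -46259/20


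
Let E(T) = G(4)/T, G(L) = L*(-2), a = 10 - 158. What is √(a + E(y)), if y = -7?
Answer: 2*I*√1799/7 ≈ 12.118*I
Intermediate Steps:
a = -148
G(L) = -2*L
E(T) = -8/T (E(T) = (-2*4)/T = -8/T)
√(a + E(y)) = √(-148 - 8/(-7)) = √(-148 - 8*(-⅐)) = √(-148 + 8/7) = √(-1028/7) = 2*I*√1799/7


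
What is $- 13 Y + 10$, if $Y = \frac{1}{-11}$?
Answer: $\frac{123}{11} \approx 11.182$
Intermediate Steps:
$Y = - \frac{1}{11} \approx -0.090909$
$- 13 Y + 10 = \left(-13\right) \left(- \frac{1}{11}\right) + 10 = \frac{13}{11} + 10 = \frac{123}{11}$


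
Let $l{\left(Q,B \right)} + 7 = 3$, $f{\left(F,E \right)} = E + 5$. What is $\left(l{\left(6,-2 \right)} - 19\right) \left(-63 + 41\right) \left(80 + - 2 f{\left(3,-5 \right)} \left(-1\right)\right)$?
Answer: $40480$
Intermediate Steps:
$f{\left(F,E \right)} = 5 + E$
$l{\left(Q,B \right)} = -4$ ($l{\left(Q,B \right)} = -7 + 3 = -4$)
$\left(l{\left(6,-2 \right)} - 19\right) \left(-63 + 41\right) \left(80 + - 2 f{\left(3,-5 \right)} \left(-1\right)\right) = \left(-4 - 19\right) \left(-63 + 41\right) \left(80 + - 2 \left(5 - 5\right) \left(-1\right)\right) = \left(-23\right) \left(-22\right) \left(80 + \left(-2\right) 0 \left(-1\right)\right) = 506 \left(80 + 0 \left(-1\right)\right) = 506 \left(80 + 0\right) = 506 \cdot 80 = 40480$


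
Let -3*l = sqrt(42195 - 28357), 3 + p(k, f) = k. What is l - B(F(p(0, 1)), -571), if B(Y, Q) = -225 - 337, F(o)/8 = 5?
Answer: 562 - sqrt(13838)/3 ≈ 522.79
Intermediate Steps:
p(k, f) = -3 + k
F(o) = 40 (F(o) = 8*5 = 40)
B(Y, Q) = -562
l = -sqrt(13838)/3 (l = -sqrt(42195 - 28357)/3 = -sqrt(13838)/3 ≈ -39.212)
l - B(F(p(0, 1)), -571) = -sqrt(13838)/3 - 1*(-562) = -sqrt(13838)/3 + 562 = 562 - sqrt(13838)/3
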